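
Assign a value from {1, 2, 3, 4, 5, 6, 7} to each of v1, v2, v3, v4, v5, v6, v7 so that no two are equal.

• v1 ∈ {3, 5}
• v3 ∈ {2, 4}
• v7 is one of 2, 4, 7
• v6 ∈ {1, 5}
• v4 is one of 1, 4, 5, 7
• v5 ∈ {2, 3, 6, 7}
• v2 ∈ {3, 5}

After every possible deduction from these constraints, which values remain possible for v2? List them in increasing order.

The 7 variables draw from only 7 values {1, 2, 3, 4, 5, 6, 7}, so each is used; only v5 can be 6, hence v5 = 6.
v1 and v2 between them cover only {3, 5} — a naked pair. Remove those values from v4, v6.
v6's domain is down to {1}, so v6 = 1. So v4 can't be 1.
No further eliminations apply; v2 can still be any of 3, 5.

3, 5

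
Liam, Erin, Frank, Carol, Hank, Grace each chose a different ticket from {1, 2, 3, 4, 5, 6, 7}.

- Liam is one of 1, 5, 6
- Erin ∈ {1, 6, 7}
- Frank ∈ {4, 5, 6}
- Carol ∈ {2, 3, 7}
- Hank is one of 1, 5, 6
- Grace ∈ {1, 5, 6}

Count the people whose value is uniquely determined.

2

Liam, Hank, Grace between them cover only {1, 5, 6} — a naked triple. Remove those values from Erin, Frank.
Erin's domain is down to {7}, so Erin = 7. Remove 7 from Carol.
That leaves Frank = 4.
Determined: Erin=7, Frank=4. The other people each still have more than one consistent value. That makes 2.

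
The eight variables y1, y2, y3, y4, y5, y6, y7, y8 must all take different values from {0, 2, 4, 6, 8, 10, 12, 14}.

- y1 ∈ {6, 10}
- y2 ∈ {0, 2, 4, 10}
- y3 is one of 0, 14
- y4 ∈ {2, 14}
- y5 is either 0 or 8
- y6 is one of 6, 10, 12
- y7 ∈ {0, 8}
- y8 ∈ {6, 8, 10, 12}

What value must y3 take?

The 8 variables together cover exactly {0, 2, 4, 6, 8, 10, 12, 14} — 8 values for 8 variables — and 4 appears only in y2's list, so y2 = 4.
Among the 7 still-open variables, 2 fits only y4 (and all 7 values in {0, 2, 6, 8, 10, 12, 14} must be used), so y4 = 2.
The 6 still-open variables draw from only 6 values {0, 6, 8, 10, 12, 14}, so each is used; only y3 can be 14, hence y3 = 14.

14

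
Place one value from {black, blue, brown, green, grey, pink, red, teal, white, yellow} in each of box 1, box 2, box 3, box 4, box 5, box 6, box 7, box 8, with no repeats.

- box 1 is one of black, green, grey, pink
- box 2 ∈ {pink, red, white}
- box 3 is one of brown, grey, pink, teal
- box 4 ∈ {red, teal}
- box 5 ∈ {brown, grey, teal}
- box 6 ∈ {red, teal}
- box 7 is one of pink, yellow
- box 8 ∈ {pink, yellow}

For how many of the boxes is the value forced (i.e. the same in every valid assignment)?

box 4 and box 6 between them cover only {red, teal} — a naked pair. Remove those values from box 2, box 3, box 5.
box 7 and box 8 share exactly the 2 values {pink, yellow}; by pigeonhole those values go to them, so strike pink, yellow from box 1, box 2, box 3.
box 2's domain is down to {white}, so box 2 = white.
The 2 variables box 3 and box 5 are confined to {brown, grey}, which locks those values in; drop them from box 1.
Determined: box 2=white. The other boxes each still have more than one consistent value. That makes 1.

1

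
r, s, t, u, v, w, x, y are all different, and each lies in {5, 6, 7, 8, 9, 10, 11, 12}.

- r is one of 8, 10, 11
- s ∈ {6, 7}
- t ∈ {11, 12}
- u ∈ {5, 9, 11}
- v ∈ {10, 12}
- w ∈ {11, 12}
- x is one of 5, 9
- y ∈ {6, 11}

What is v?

10

The 8 variables draw from only 8 values {5, 6, 7, 8, 9, 10, 11, 12}, so each is used; only s can be 7, hence s = 7.
The 7 still-open variables together cover exactly {5, 6, 8, 9, 10, 11, 12} — 7 values for 7 variables — and 6 appears only in y's list, so y = 6.
The 6 still-open variables draw from only 6 values {5, 8, 9, 10, 11, 12}, so each is used; only r can be 8, hence r = 8.
The 5 still-open variables draw from only 5 values {5, 9, 10, 11, 12}, so each is used; only v can be 10, hence v = 10.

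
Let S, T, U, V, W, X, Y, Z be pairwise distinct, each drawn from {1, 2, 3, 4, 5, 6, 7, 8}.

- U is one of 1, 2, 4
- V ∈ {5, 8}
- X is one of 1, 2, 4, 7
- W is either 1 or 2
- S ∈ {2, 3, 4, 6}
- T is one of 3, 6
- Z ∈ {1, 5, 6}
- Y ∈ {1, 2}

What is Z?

The 8 variables draw from only 8 values {1, 2, 3, 4, 5, 6, 7, 8}, so each is used; only X can be 7, hence X = 7.
Among the 7 still-open variables, 8 fits only V (and all 7 values in {1, 2, 3, 4, 5, 6, 8} must be used), so V = 8.
Among the 6 still-open variables, 5 fits only Z (and all 6 values in {1, 2, 3, 4, 5, 6} must be used), so Z = 5.

5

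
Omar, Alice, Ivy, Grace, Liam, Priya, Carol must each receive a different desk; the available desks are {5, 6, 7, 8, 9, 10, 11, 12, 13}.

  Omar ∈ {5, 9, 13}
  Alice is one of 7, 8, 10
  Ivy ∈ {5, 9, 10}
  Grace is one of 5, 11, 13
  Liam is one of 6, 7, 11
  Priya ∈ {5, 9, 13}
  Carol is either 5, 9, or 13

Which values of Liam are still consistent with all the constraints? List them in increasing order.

Omar, Priya, Carol between them cover only {5, 9, 13} — a naked triple. Remove those values from Ivy, Grace.
Ivy must be 10 (only option left). Strike 10 from Alice.
Grace must be 11 (only option left). So Liam can't be 11.
No further eliminations apply; Liam can still be any of 6, 7.

6, 7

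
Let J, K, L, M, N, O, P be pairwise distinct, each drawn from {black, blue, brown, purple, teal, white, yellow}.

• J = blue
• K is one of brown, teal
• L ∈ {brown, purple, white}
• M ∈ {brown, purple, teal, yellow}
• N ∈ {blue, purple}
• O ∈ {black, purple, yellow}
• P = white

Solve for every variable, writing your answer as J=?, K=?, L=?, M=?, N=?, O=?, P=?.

J=blue, K=teal, L=brown, M=yellow, N=purple, O=black, P=white

J has just one choice, so J = blue. So N can't be blue.
N's domain is down to {purple}, so N = purple. So L, M, O can't be purple.
P's domain is down to {white}, so P = white. So L can't be white.
L must be brown (only option left). Eliminate brown elsewhere: K, M.
That leaves K = teal. So M can't be teal.
M must be yellow (only option left). Eliminate yellow elsewhere: O.
O has just one choice, so O = black.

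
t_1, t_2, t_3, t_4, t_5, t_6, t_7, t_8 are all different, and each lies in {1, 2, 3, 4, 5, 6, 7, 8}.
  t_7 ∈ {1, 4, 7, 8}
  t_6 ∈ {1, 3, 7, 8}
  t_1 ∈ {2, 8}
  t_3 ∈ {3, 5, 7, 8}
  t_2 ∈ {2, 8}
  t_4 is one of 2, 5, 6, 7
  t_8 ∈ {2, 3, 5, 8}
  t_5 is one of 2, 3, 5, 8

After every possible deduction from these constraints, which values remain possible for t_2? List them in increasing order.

2, 8

Among the 8 variables, 4 fits only t_7 (and all 8 values in {1, 2, 3, 4, 5, 6, 7, 8} must be used), so t_7 = 4.
Among the 7 still-open variables, 1 fits only t_6 (and all 7 values in {1, 2, 3, 5, 6, 7, 8} must be used), so t_6 = 1.
The 6 still-open variables draw from only 6 values {2, 3, 5, 6, 7, 8}, so each is used; only t_4 can be 6, hence t_4 = 6.
The 5 still-open variables together cover exactly {2, 3, 5, 7, 8} — 5 values for 5 variables — and 7 appears only in t_3's list, so t_3 = 7.
t_1 and t_2 share exactly the 2 values {2, 8}; by pigeonhole those values go to them, so strike 2, 8 from t_5, t_8.
No further eliminations apply; t_2 can still be any of 2, 8.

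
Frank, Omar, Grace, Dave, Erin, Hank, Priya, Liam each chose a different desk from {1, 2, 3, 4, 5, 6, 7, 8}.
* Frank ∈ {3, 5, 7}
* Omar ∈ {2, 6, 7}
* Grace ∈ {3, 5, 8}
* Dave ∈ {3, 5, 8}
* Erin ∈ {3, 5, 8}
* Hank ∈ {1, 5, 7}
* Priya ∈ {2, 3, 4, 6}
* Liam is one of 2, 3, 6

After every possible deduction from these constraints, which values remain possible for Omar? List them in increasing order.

The 8 variables together cover exactly {1, 2, 3, 4, 5, 6, 7, 8} — 8 values for 8 variables — and 1 appears only in Hank's list, so Hank = 1.
Among the 7 still-open variables, 4 fits only Priya (and all 7 values in {2, 3, 4, 5, 6, 7, 8} must be used), so Priya = 4.
Grace, Dave, Erin between them cover only {3, 5, 8} — a naked triple. Remove those values from Frank, Liam.
Frank has just one choice, so Frank = 7. So Omar can't be 7.
No further eliminations apply; Omar can still be any of 2, 6.

2, 6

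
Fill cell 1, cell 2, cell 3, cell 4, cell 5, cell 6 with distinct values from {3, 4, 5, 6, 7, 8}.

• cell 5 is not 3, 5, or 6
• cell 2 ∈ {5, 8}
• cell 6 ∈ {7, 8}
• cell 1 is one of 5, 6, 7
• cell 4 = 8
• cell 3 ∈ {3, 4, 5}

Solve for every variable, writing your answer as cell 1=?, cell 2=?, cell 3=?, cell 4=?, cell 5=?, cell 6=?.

cell 1=6, cell 2=5, cell 3=3, cell 4=8, cell 5=4, cell 6=7

cell 4 must be 8 (only option left). So cell 2, cell 5, cell 6 can't be 8.
cell 6 has just one choice, so cell 6 = 7. Eliminate 7 elsewhere: cell 1, cell 5.
cell 2 has just one choice, so cell 2 = 5. Strike 5 from cell 1, cell 3.
That leaves cell 5 = 4. Eliminate 4 elsewhere: cell 3.
cell 1 must be 6 (only option left).
cell 3's domain is down to {3}, so cell 3 = 3.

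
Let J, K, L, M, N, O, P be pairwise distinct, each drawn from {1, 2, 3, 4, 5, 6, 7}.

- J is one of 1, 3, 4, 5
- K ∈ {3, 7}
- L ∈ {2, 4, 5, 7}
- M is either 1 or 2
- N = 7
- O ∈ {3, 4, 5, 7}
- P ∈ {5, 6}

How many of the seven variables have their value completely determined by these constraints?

3

N's domain is down to {7}, so N = 7. Eliminate 7 elsewhere: K, L, O.
K must be 3 (only option left). So J, O can't be 3.
Among the 5 still-open variables, 6 fits only P (and all 5 values in {1, 2, 4, 5, 6} must be used), so P = 6.
Determined: K=3, N=7, P=6. The other variables each still have more than one consistent value. That makes 3.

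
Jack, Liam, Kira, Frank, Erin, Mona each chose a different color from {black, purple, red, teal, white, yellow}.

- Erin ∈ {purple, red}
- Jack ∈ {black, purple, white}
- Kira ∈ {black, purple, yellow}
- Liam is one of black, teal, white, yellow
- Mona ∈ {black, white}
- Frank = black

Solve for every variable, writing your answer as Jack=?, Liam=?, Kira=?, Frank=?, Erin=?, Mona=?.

Frank has just one choice, so Frank = black. So Jack, Liam, Kira, Mona can't be black.
That leaves Mona = white. Remove white from Jack, Liam.
Jack has just one choice, so Jack = purple. Strike purple from Kira, Erin.
Kira has just one choice, so Kira = yellow. Eliminate yellow elsewhere: Liam.
Erin's domain is down to {red}, so Erin = red.
Liam's domain is down to {teal}, so Liam = teal.

Jack=purple, Liam=teal, Kira=yellow, Frank=black, Erin=red, Mona=white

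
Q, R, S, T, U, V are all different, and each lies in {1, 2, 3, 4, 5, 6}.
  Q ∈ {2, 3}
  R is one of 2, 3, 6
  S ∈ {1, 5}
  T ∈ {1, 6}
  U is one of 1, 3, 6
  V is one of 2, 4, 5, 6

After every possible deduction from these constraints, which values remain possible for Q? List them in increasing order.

2, 3

The 6 variables draw from only 6 values {1, 2, 3, 4, 5, 6}, so each is used; only V can be 4, hence V = 4.
The 5 still-open variables draw from only 5 values {1, 2, 3, 5, 6}, so each is used; only S can be 5, hence S = 5.
No further eliminations apply; Q can still be any of 2, 3.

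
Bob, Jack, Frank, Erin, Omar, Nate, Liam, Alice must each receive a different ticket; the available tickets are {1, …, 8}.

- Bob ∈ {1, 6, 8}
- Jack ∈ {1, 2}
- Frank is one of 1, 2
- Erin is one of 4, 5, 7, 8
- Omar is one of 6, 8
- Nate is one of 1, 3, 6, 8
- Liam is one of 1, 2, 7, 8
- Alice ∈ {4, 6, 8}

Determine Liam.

7

Among the 8 variables, 3 fits only Nate (and all 8 values in {1, 2, 3, 4, 5, 6, 7, 8} must be used), so Nate = 3.
The 7 still-open variables together cover exactly {1, 2, 4, 5, 6, 7, 8} — 7 values for 7 variables — and 5 appears only in Erin's list, so Erin = 5.
The 6 still-open variables together cover exactly {1, 2, 4, 6, 7, 8} — 6 values for 6 variables — and 4 appears only in Alice's list, so Alice = 4.
Among the 5 still-open variables, 7 fits only Liam (and all 5 values in {1, 2, 6, 7, 8} must be used), so Liam = 7.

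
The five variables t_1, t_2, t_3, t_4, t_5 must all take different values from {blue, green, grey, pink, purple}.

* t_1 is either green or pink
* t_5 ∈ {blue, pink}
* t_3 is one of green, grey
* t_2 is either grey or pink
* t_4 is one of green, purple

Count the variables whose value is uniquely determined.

Among the 5 variables, blue fits only t_5 (and all 5 values in {blue, green, grey, pink, purple} must be used), so t_5 = blue.
The 4 still-open variables draw from only 4 values {green, grey, pink, purple}, so each is used; only t_4 can be purple, hence t_4 = purple.
Determined: t_4=purple, t_5=blue. The other variables each still have more than one consistent value. That makes 2.

2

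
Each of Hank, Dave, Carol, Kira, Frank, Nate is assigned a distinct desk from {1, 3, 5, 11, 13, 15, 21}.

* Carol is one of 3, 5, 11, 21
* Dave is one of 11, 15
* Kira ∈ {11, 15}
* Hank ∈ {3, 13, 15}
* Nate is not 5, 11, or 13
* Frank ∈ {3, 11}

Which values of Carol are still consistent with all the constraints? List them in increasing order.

The 2 variables Dave and Kira are confined to {11, 15}, which locks those values in; drop them from Hank, Carol, Frank, Nate.
That leaves Frank = 3. Eliminate 3 elsewhere: Hank, Carol, Nate.
Hank has just one choice, so Hank = 13.
No further eliminations apply; Carol can still be any of 5, 21.

5, 21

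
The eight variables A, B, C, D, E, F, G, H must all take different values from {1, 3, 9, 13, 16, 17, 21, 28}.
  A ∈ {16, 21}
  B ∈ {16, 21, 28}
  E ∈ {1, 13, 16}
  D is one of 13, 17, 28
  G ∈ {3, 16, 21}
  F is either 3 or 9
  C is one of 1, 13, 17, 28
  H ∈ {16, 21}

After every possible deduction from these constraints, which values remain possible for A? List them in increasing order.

The 8 variables draw from only 8 values {1, 3, 9, 13, 16, 17, 21, 28}, so each is used; only F can be 9, hence F = 9.
The 7 still-open variables draw from only 7 values {1, 3, 13, 16, 17, 21, 28}, so each is used; only G can be 3, hence G = 3.
A and H share exactly the 2 values {16, 21}; by pigeonhole those values go to them, so strike 16, 21 from B, E.
B must be 28 (only option left). Remove 28 from C, D.
No further eliminations apply; A can still be any of 16, 21.

16, 21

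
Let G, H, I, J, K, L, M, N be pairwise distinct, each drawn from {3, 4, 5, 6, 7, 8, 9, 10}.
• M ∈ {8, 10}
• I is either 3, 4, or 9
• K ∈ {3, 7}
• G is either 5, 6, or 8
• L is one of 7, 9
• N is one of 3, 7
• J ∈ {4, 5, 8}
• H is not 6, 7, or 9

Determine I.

The 8 variables draw from only 8 values {3, 4, 5, 6, 7, 8, 9, 10}, so each is used; only G can be 6, hence G = 6.
The 2 variables K and N are confined to {3, 7}, which locks those values in; drop them from H, I, L.
L's domain is down to {9}, so L = 9. Eliminate 9 elsewhere: I.
So I = 4.

4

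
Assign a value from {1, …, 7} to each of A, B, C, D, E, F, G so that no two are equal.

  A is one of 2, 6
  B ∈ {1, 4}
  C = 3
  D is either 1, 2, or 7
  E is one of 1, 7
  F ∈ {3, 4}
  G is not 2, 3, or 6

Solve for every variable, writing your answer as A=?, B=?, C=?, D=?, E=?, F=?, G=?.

C's domain is down to {3}, so C = 3. So F can't be 3.
F must be 4 (only option left). Strike 4 from B, G.
B has just one choice, so B = 1. Eliminate 1 elsewhere: D, E, G.
That leaves E = 7. Remove 7 from D, G.
G has just one choice, so G = 5.
That leaves D = 2. So A can't be 2.
A must be 6 (only option left).

A=6, B=1, C=3, D=2, E=7, F=4, G=5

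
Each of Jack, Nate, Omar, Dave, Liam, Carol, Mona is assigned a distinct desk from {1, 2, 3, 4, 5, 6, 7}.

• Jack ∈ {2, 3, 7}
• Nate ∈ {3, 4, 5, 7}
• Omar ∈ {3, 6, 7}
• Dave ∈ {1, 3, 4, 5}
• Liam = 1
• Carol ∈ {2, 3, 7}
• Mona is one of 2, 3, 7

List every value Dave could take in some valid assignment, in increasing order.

Liam's domain is down to {1}, so Liam = 1. Eliminate 1 elsewhere: Dave.
The 6 still-open variables draw from only 6 values {2, 3, 4, 5, 6, 7}, so each is used; only Omar can be 6, hence Omar = 6.
Jack, Carol, Mona between them cover only {2, 3, 7} — a naked triple. Remove those values from Nate, Dave.
No further eliminations apply; Dave can still be any of 4, 5.

4, 5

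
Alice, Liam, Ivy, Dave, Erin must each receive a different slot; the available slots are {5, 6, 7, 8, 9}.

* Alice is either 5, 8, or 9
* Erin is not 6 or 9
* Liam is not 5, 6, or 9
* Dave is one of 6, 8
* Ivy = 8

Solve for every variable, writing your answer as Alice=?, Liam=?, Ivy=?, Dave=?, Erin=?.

Alice=9, Liam=7, Ivy=8, Dave=6, Erin=5

Ivy's domain is down to {8}, so Ivy = 8. So Alice, Liam, Dave, Erin can't be 8.
That leaves Dave = 6.
Liam must be 7 (only option left). Strike 7 from Erin.
Erin's domain is down to {5}, so Erin = 5. Eliminate 5 elsewhere: Alice.
Alice's domain is down to {9}, so Alice = 9.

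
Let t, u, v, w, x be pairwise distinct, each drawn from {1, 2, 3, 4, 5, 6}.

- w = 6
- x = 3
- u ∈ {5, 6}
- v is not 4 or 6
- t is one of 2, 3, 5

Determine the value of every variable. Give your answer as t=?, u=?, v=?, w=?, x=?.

t=2, u=5, v=1, w=6, x=3

w must be 6 (only option left). Remove 6 from u.
x must be 3 (only option left). Remove 3 from t, v.
u must be 5 (only option left). Remove 5 from t, v.
That leaves t = 2. So v can't be 2.
That leaves v = 1.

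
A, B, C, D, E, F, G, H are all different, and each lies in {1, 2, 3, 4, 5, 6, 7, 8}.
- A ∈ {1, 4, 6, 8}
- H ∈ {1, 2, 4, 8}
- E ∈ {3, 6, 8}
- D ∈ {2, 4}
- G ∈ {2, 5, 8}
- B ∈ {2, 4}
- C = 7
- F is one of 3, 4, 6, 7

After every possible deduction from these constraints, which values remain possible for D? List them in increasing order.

C must be 7 (only option left). Eliminate 7 elsewhere: F.
The 7 still-open variables draw from only 7 values {1, 2, 3, 4, 5, 6, 8}, so each is used; only G can be 5, hence G = 5.
B and D share exactly the 2 values {2, 4}; by pigeonhole those values go to them, so strike 2, 4 from A, F, H.
No further eliminations apply; D can still be any of 2, 4.

2, 4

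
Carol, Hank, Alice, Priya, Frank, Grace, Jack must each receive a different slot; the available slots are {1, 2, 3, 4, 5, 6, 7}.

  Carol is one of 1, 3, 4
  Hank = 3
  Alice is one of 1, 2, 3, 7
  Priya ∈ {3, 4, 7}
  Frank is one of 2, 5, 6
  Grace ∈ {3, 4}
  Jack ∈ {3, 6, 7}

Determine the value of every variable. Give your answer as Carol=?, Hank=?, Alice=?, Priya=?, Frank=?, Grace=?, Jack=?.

Carol=1, Hank=3, Alice=2, Priya=7, Frank=5, Grace=4, Jack=6

Hank's domain is down to {3}, so Hank = 3. Eliminate 3 elsewhere: Carol, Alice, Priya, Grace, Jack.
Grace's domain is down to {4}, so Grace = 4. Remove 4 from Carol, Priya.
Carol's domain is down to {1}, so Carol = 1. So Alice can't be 1.
Priya must be 7 (only option left). Strike 7 from Alice, Jack.
Jack's domain is down to {6}, so Jack = 6. Remove 6 from Frank.
That leaves Alice = 2. So Frank can't be 2.
That leaves Frank = 5.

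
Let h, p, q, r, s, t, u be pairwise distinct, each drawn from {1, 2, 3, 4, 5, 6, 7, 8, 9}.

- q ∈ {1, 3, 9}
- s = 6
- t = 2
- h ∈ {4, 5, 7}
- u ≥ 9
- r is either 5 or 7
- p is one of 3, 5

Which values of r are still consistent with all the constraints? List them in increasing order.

5, 7

s's domain is down to {6}, so s = 6.
t has just one choice, so t = 2.
That leaves u = 9. Strike 9 from q.
No further eliminations apply; r can still be any of 5, 7.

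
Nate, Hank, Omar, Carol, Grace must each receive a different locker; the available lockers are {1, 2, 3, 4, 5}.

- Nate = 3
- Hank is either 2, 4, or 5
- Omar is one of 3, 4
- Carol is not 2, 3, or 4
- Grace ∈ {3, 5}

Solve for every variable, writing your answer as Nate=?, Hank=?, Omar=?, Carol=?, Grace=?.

Nate=3, Hank=2, Omar=4, Carol=1, Grace=5

Nate's domain is down to {3}, so Nate = 3. Strike 3 from Omar, Grace.
That leaves Omar = 4. So Hank can't be 4.
That leaves Grace = 5. So Hank, Carol can't be 5.
That leaves Hank = 2.
Carol must be 1 (only option left).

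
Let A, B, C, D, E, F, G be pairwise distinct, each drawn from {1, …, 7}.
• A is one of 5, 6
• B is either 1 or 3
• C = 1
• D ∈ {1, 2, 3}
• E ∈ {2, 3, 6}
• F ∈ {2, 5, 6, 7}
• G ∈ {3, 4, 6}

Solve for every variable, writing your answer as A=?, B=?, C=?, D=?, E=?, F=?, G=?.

A=5, B=3, C=1, D=2, E=6, F=7, G=4

C's domain is down to {1}, so C = 1. Strike 1 from B, D.
B must be 3 (only option left). Eliminate 3 elsewhere: D, E, G.
D must be 2 (only option left). Strike 2 from E, F.
E's domain is down to {6}, so E = 6. So A, F, G can't be 6.
That leaves G = 4.
A's domain is down to {5}, so A = 5. So F can't be 5.
F has just one choice, so F = 7.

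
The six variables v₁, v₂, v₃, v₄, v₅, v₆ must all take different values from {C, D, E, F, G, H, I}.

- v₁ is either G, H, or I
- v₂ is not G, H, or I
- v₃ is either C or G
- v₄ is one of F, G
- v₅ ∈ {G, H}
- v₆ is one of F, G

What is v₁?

v₄ and v₆ share exactly the 2 values {F, G}; by pigeonhole those values go to them, so strike F, G from v₁, v₂, v₃, v₅.
That leaves v₃ = C. Remove C from v₂.
v₅ must be H (only option left). Eliminate H elsewhere: v₁.
So v₁ = I.

I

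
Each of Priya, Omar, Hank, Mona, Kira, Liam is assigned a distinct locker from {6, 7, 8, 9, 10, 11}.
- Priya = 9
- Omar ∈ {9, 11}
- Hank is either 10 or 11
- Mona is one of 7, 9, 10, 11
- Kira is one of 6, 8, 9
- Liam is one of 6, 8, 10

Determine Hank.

10

Priya has just one choice, so Priya = 9. Strike 9 from Omar, Mona, Kira.
Omar's domain is down to {11}, so Omar = 11. Eliminate 11 elsewhere: Hank, Mona.
So Hank = 10.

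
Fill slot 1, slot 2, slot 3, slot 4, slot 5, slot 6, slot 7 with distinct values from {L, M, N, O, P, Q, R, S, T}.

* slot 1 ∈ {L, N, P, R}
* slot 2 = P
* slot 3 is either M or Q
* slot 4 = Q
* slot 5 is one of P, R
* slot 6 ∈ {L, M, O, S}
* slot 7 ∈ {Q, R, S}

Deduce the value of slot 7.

slot 2 must be P (only option left). Eliminate P elsewhere: slot 1, slot 5.
slot 4's domain is down to {Q}, so slot 4 = Q. Strike Q from slot 3, slot 7.
That leaves slot 5 = R. Strike R from slot 1, slot 7.
So slot 7 = S.

S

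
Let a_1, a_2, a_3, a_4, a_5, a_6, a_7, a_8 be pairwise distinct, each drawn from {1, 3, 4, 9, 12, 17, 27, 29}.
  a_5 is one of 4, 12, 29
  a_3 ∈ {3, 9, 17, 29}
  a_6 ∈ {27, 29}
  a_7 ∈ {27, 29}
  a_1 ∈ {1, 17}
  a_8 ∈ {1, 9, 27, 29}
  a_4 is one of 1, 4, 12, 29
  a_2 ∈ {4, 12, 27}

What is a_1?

The 8 variables draw from only 8 values {1, 3, 4, 9, 12, 17, 27, 29}, so each is used; only a_3 can be 3, hence a_3 = 3.
The 7 still-open variables together cover exactly {1, 4, 9, 12, 17, 27, 29} — 7 values for 7 variables — and 9 appears only in a_8's list, so a_8 = 9.
The 6 still-open variables draw from only 6 values {1, 4, 12, 17, 27, 29}, so each is used; only a_1 can be 17, hence a_1 = 17.

17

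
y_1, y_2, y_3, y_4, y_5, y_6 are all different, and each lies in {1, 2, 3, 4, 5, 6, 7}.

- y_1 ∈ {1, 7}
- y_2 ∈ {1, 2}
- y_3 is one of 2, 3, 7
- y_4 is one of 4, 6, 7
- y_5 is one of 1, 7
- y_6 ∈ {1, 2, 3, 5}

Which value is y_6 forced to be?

5

y_1 and y_5 share exactly the 2 values {1, 7}; by pigeonhole those values go to them, so strike 1, 7 from y_2, y_3, y_4, y_6.
y_2 has just one choice, so y_2 = 2. So y_3, y_6 can't be 2.
y_3 has just one choice, so y_3 = 3. Remove 3 from y_6.
So y_6 = 5.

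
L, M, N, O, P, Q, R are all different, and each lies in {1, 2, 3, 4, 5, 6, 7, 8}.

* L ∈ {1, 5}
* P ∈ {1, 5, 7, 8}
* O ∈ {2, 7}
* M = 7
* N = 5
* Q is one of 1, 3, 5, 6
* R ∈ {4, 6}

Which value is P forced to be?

M's domain is down to {7}, so M = 7. Eliminate 7 elsewhere: O, P.
N's domain is down to {5}, so N = 5. Remove 5 from L, P, Q.
O's domain is down to {2}, so O = 2.
L must be 1 (only option left). Eliminate 1 elsewhere: P, Q.
So P = 8.

8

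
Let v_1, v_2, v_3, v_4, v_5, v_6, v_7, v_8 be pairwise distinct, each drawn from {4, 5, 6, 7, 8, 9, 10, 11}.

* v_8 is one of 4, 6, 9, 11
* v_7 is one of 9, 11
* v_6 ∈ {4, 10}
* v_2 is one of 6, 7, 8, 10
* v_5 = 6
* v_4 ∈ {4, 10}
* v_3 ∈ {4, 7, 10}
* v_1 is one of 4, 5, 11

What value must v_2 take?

v_5 has just one choice, so v_5 = 6. Strike 6 from v_2, v_8.
The 7 still-open variables draw from only 7 values {4, 5, 7, 8, 9, 10, 11}, so each is used; only v_1 can be 5, hence v_1 = 5.
The 6 still-open variables draw from only 6 values {4, 7, 8, 9, 10, 11}, so each is used; only v_2 can be 8, hence v_2 = 8.

8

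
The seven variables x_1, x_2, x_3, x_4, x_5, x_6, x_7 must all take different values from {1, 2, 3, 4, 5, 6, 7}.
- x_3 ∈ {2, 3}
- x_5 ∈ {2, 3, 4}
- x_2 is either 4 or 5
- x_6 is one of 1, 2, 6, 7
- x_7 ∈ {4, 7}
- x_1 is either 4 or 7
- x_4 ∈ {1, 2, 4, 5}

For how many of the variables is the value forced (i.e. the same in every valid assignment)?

3

The 7 variables draw from only 7 values {1, 2, 3, 4, 5, 6, 7}, so each is used; only x_6 can be 6, hence x_6 = 6.
The 6 still-open variables draw from only 6 values {1, 2, 3, 4, 5, 7}, so each is used; only x_4 can be 1, hence x_4 = 1.
The 5 still-open variables draw from only 5 values {2, 3, 4, 5, 7}, so each is used; only x_2 can be 5, hence x_2 = 5.
The 2 variables x_1 and x_7 are confined to {4, 7}, which locks those values in; drop them from x_5.
Determined: x_2=5, x_4=1, x_6=6. The other variables each still have more than one consistent value. That makes 3.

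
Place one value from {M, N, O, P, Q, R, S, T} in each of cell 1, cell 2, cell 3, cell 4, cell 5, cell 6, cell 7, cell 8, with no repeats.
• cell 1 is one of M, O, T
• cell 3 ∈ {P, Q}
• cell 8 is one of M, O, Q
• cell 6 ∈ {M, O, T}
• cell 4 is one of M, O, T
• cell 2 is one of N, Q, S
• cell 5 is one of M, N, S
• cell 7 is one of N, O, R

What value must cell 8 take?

The 8 variables together cover exactly {M, N, O, P, Q, R, S, T} — 8 values for 8 variables — and P appears only in cell 3's list, so cell 3 = P.
The 7 still-open variables together cover exactly {M, N, O, Q, R, S, T} — 7 values for 7 variables — and R appears only in cell 7's list, so cell 7 = R.
cell 1, cell 4, cell 6 share exactly the 3 values {M, O, T}; by pigeonhole those values go to them, so strike M, O, T from cell 5, cell 8.
So cell 8 = Q.

Q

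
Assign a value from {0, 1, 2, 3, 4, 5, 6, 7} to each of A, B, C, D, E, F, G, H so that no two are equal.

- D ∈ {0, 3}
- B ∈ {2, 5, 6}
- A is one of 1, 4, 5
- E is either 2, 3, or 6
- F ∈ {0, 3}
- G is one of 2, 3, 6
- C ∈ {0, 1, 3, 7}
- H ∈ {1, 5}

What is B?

5

The 8 variables together cover exactly {0, 1, 2, 3, 4, 5, 6, 7} — 8 values for 8 variables — and 4 appears only in A's list, so A = 4.
The 7 still-open variables together cover exactly {0, 1, 2, 3, 5, 6, 7} — 7 values for 7 variables — and 7 appears only in C's list, so C = 7.
The 6 still-open variables together cover exactly {0, 1, 2, 3, 5, 6} — 6 values for 6 variables — and 1 appears only in H's list, so H = 1.
The 5 still-open variables draw from only 5 values {0, 2, 3, 5, 6}, so each is used; only B can be 5, hence B = 5.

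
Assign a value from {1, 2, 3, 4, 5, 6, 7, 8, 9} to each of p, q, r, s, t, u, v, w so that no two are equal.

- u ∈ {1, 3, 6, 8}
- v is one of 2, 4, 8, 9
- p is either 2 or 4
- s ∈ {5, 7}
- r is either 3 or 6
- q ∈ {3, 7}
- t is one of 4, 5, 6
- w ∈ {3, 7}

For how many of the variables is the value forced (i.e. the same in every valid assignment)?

The 2 variables q and w are confined to {3, 7}, which locks those values in; drop them from r, s, u.
r must be 6 (only option left). Strike 6 from t, u.
That leaves s = 5. Eliminate 5 elsewhere: t.
t has just one choice, so t = 4. So p, v can't be 4.
p's domain is down to {2}, so p = 2. Eliminate 2 elsewhere: v.
Determined: p=2, r=6, s=5, t=4. The other variables each still have more than one consistent value. That makes 4.

4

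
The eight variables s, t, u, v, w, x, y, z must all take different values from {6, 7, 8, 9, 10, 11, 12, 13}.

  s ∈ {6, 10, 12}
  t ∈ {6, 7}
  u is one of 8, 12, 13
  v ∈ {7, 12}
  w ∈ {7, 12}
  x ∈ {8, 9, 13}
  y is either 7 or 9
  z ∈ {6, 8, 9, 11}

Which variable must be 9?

y

The 8 variables draw from only 8 values {6, 7, 8, 9, 10, 11, 12, 13}, so each is used; only s can be 10, hence s = 10.
The 7 still-open variables draw from only 7 values {6, 7, 8, 9, 11, 12, 13}, so each is used; only z can be 11, hence z = 11.
Among the 6 still-open variables, 6 fits only t (and all 6 values in {6, 7, 8, 9, 12, 13} must be used), so t = 6.
The 2 variables v and w are confined to {7, 12}, which locks those values in; drop them from u, y.
So 9 goes to y.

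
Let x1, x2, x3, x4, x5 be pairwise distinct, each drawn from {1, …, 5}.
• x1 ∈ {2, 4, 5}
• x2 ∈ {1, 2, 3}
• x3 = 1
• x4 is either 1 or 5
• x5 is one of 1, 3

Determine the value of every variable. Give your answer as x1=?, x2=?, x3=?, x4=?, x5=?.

x3's domain is down to {1}, so x3 = 1. Eliminate 1 elsewhere: x2, x4, x5.
That leaves x4 = 5. Strike 5 from x1.
x5 must be 3 (only option left). So x2 can't be 3.
That leaves x2 = 2. Remove 2 from x1.
x1 must be 4 (only option left).

x1=4, x2=2, x3=1, x4=5, x5=3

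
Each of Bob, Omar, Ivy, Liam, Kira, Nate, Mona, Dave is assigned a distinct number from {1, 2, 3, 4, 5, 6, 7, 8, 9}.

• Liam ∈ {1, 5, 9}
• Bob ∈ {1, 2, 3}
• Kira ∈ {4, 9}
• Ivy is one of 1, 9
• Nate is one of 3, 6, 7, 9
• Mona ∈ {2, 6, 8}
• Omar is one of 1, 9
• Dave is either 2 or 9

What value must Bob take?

Omar and Ivy between them cover only {1, 9} — a naked pair. Remove those values from Bob, Liam, Kira, Nate, Dave.
Liam has just one choice, so Liam = 5.
Kira has just one choice, so Kira = 4.
Dave has just one choice, so Dave = 2. Strike 2 from Bob, Mona.
So Bob = 3.

3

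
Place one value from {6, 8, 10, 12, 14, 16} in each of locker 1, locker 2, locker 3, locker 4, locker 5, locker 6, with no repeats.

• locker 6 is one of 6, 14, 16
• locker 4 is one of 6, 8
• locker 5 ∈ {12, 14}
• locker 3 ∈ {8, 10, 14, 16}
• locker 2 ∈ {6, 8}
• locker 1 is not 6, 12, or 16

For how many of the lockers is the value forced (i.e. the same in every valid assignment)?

The 6 variables draw from only 6 values {6, 8, 10, 12, 14, 16}, so each is used; only locker 5 can be 12, hence locker 5 = 12.
The 2 variables locker 2 and locker 4 are confined to {6, 8}, which locks those values in; drop them from locker 1, locker 3, locker 6.
Determined: locker 5=12. The other lockers each still have more than one consistent value. That makes 1.

1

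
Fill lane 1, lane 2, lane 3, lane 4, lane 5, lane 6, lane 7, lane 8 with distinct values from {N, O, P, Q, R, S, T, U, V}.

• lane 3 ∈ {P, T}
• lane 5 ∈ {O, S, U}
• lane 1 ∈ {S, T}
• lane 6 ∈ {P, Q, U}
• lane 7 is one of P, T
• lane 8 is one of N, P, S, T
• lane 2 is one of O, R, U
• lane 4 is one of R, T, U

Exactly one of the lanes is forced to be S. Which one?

Among the 8 variables, N fits only lane 8 (and all 8 values in {N, O, P, Q, R, S, T, U} must be used), so lane 8 = N.
The 7 still-open variables together cover exactly {O, P, Q, R, S, T, U} — 7 values for 7 variables — and Q appears only in lane 6's list, so lane 6 = Q.
The 2 variables lane 3 and lane 7 are confined to {P, T}, which locks those values in; drop them from lane 1, lane 4.
So S goes to lane 1.

lane 1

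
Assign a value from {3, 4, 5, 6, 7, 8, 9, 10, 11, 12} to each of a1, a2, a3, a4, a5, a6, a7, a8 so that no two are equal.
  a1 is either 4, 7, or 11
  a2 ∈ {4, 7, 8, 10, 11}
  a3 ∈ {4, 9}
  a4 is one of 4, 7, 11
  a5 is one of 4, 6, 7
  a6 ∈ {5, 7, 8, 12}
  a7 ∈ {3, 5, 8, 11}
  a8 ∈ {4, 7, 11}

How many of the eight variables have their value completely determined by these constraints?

a1, a4, a8 between them cover only {4, 7, 11} — a naked triple. Remove those values from a2, a3, a5, a6, a7.
a3 must be 9 (only option left).
That leaves a5 = 6.
Determined: a3=9, a5=6. The other variables each still have more than one consistent value. That makes 2.

2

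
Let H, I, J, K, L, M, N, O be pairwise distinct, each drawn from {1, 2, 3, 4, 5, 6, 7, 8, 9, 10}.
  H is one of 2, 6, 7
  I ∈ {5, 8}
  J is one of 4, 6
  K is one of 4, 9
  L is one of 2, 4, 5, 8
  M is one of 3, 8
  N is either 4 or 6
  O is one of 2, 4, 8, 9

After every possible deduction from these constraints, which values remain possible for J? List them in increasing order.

The 8 variables draw from only 8 values {2, 3, 4, 5, 6, 7, 8, 9}, so each is used; only M can be 3, hence M = 3.
Among the 7 still-open variables, 7 fits only H (and all 7 values in {2, 4, 5, 6, 7, 8, 9} must be used), so H = 7.
The 2 variables J and N are confined to {4, 6}, which locks those values in; drop them from K, L, O.
That leaves K = 9. Remove 9 from O.
No further eliminations apply; J can still be any of 4, 6.

4, 6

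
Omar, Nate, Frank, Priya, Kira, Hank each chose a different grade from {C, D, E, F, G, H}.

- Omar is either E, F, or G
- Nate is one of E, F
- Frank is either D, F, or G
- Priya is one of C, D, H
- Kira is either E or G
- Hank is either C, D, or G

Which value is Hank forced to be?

C

The 6 variables draw from only 6 values {C, D, E, F, G, H}, so each is used; only Priya can be H, hence Priya = H.
The 5 still-open variables together cover exactly {C, D, E, F, G} — 5 values for 5 variables — and C appears only in Hank's list, so Hank = C.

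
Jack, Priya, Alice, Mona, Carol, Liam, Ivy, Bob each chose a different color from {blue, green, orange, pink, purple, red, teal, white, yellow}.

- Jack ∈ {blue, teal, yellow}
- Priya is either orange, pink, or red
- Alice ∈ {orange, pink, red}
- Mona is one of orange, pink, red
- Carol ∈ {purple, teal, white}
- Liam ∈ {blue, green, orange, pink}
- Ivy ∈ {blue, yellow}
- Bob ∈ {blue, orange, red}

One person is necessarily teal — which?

Jack

Priya, Alice, Mona between them cover only {orange, pink, red} — a naked triple. Remove those values from Liam, Bob.
That leaves Bob = blue. Remove blue from Jack, Liam, Ivy.
Liam's domain is down to {green}, so Liam = green.
Ivy must be yellow (only option left). Remove yellow from Jack.
So teal goes to Jack.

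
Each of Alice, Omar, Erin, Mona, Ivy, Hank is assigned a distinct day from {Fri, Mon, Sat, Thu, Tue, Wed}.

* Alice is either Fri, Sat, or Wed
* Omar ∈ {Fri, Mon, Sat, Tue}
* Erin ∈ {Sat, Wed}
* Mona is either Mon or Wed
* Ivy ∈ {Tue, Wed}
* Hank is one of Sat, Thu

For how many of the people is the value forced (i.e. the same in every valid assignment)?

Among the 6 variables, Thu fits only Hank (and all 6 values in {Fri, Mon, Sat, Thu, Tue, Wed} must be used), so Hank = Thu.
Determined: Hank=Thu. The other people each still have more than one consistent value. That makes 1.

1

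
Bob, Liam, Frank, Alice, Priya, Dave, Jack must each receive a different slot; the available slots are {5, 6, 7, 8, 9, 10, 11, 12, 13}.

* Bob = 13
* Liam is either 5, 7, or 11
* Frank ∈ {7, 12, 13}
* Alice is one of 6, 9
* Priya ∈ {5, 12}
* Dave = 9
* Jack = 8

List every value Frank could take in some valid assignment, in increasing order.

7, 12

Bob must be 13 (only option left). So Frank can't be 13.
That leaves Dave = 9. Eliminate 9 elsewhere: Alice.
That leaves Jack = 8.
Alice has just one choice, so Alice = 6.
No further eliminations apply; Frank can still be any of 7, 12.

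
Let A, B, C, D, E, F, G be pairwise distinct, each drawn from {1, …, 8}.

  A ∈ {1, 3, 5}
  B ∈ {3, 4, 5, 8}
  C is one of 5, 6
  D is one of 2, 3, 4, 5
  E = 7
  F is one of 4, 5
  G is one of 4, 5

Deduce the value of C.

E has just one choice, so E = 7.
The 2 variables F and G are confined to {4, 5}, which locks those values in; drop them from A, B, C, D.
So C = 6.

6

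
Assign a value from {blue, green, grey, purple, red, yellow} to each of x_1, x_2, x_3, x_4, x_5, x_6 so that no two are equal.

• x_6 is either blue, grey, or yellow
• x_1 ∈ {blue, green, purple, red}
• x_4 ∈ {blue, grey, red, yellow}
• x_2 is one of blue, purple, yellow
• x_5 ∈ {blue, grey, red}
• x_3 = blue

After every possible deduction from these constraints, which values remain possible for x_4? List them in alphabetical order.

grey, red, yellow

x_3 must be blue (only option left). Strike blue from x_1, x_2, x_4, x_5, x_6.
Among the 5 still-open variables, green fits only x_1 (and all 5 values in {green, grey, purple, red, yellow} must be used), so x_1 = green.
Among the 4 still-open variables, purple fits only x_2 (and all 4 values in {grey, purple, red, yellow} must be used), so x_2 = purple.
No further eliminations apply; x_4 can still be any of grey, red, yellow.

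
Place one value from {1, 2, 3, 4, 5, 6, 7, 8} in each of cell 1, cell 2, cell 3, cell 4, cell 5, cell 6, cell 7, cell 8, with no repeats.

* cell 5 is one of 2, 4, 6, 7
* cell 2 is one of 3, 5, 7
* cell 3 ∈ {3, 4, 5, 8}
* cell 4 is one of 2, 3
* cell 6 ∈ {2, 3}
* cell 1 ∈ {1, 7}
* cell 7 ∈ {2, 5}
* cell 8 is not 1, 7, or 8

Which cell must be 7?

The 8 variables together cover exactly {1, 2, 3, 4, 5, 6, 7, 8} — 8 values for 8 variables — and 1 appears only in cell 1's list, so cell 1 = 1.
The 7 still-open variables draw from only 7 values {2, 3, 4, 5, 6, 7, 8}, so each is used; only cell 3 can be 8, hence cell 3 = 8.
cell 4 and cell 6 between them cover only {2, 3} — a naked pair. Remove those values from cell 2, cell 5, cell 7, cell 8.
That leaves cell 7 = 5. So cell 2, cell 8 can't be 5.

cell 2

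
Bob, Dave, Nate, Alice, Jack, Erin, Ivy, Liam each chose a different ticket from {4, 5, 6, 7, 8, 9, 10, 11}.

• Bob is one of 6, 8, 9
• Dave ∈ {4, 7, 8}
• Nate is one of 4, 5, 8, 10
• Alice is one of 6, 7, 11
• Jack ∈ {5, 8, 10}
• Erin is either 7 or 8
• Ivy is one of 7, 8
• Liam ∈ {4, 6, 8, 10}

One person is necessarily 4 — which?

The 8 variables together cover exactly {4, 5, 6, 7, 8, 9, 10, 11} — 8 values for 8 variables — and 9 appears only in Bob's list, so Bob = 9.
Among the 7 still-open variables, 11 fits only Alice (and all 7 values in {4, 5, 6, 7, 8, 10, 11} must be used), so Alice = 11.
Among the 6 still-open variables, 6 fits only Liam (and all 6 values in {4, 5, 6, 7, 8, 10} must be used), so Liam = 6.
Erin and Ivy share exactly the 2 values {7, 8}; by pigeonhole those values go to them, so strike 7, 8 from Dave, Nate, Jack.
So 4 goes to Dave.

Dave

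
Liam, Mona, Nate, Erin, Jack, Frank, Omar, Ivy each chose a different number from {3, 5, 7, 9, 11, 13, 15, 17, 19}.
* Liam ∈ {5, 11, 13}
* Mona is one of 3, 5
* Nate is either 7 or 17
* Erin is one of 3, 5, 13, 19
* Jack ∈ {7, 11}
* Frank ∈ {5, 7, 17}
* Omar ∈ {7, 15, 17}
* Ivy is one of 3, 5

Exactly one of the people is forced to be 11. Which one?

Jack

The 8 variables draw from only 8 values {3, 5, 7, 11, 13, 15, 17, 19}, so each is used; only Omar can be 15, hence Omar = 15.
Among the 7 still-open variables, 19 fits only Erin (and all 7 values in {3, 5, 7, 11, 13, 17, 19} must be used), so Erin = 19.
The 6 still-open variables draw from only 6 values {3, 5, 7, 11, 13, 17}, so each is used; only Liam can be 13, hence Liam = 13.
Among the 5 still-open variables, 11 fits only Jack (and all 5 values in {3, 5, 7, 11, 17} must be used), so Jack = 11.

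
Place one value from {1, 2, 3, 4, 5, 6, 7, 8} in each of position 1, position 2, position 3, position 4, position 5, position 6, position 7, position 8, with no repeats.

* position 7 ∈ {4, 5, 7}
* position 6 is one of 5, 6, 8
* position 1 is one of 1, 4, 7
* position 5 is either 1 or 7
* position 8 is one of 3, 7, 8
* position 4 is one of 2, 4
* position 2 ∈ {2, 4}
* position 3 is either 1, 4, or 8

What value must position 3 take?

8

The 8 variables together cover exactly {1, 2, 3, 4, 5, 6, 7, 8} — 8 values for 8 variables — and 3 appears only in position 8's list, so position 8 = 3.
The 7 still-open variables draw from only 7 values {1, 2, 4, 5, 6, 7, 8}, so each is used; only position 6 can be 6, hence position 6 = 6.
The 6 still-open variables draw from only 6 values {1, 2, 4, 5, 7, 8}, so each is used; only position 7 can be 5, hence position 7 = 5.
The 5 still-open variables together cover exactly {1, 2, 4, 7, 8} — 5 values for 5 variables — and 8 appears only in position 3's list, so position 3 = 8.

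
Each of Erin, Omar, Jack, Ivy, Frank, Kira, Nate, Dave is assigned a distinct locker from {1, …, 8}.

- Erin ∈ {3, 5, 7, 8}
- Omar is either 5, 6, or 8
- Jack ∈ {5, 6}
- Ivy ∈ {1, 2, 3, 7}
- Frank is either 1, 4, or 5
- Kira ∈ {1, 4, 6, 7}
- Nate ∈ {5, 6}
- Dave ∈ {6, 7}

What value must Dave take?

The 8 variables together cover exactly {1, 2, 3, 4, 5, 6, 7, 8} — 8 values for 8 variables — and 2 appears only in Ivy's list, so Ivy = 2.
Among the 7 still-open variables, 3 fits only Erin (and all 7 values in {1, 3, 4, 5, 6, 7, 8} must be used), so Erin = 3.
The 6 still-open variables draw from only 6 values {1, 4, 5, 6, 7, 8}, so each is used; only Omar can be 8, hence Omar = 8.
The 2 variables Jack and Nate are confined to {5, 6}, which locks those values in; drop them from Frank, Kira, Dave.
So Dave = 7.

7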